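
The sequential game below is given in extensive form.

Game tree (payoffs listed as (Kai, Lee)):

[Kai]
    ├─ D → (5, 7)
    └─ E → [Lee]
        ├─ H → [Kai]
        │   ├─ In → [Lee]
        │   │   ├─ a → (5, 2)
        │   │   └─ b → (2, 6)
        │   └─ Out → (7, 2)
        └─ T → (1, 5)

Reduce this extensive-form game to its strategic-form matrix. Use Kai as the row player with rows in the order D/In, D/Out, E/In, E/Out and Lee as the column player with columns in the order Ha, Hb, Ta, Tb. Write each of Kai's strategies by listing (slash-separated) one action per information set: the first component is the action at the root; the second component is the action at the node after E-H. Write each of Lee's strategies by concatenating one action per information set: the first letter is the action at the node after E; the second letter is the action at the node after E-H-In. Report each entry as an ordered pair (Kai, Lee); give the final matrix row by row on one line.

D/In: (5,7) (5,7) (5,7) (5,7) | D/Out: (5,7) (5,7) (5,7) (5,7) | E/In: (5,2) (2,6) (1,5) (1,5) | E/Out: (7,2) (7,2) (1,5) (1,5)

            Ha       Hb       Ta       Tb
 D/In    (5,7)    (5,7)    (5,7)    (5,7)
D/Out    (5,7)    (5,7)    (5,7)    (5,7)
 E/In    (5,2)    (2,6)    (1,5)    (1,5)
E/Out    (7,2)    (7,2)    (1,5)    (1,5)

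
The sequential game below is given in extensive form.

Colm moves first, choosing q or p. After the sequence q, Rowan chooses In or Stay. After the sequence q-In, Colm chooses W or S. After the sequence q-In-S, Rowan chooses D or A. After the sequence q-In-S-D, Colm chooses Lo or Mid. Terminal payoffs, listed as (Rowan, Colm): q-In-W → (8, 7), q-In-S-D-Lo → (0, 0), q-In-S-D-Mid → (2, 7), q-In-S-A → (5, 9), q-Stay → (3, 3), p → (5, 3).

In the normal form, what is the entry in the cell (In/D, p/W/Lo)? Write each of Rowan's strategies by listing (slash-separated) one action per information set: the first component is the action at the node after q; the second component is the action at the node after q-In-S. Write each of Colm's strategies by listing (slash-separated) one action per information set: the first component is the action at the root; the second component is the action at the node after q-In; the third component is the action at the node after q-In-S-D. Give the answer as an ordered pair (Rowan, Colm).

Trace the play path from the root:
  Colm plays p
→ terminal payoff (5, 3).
(Rowan's choice at the node after q is never reached on this path, so it doesn't affect the outcome.)

(5, 3)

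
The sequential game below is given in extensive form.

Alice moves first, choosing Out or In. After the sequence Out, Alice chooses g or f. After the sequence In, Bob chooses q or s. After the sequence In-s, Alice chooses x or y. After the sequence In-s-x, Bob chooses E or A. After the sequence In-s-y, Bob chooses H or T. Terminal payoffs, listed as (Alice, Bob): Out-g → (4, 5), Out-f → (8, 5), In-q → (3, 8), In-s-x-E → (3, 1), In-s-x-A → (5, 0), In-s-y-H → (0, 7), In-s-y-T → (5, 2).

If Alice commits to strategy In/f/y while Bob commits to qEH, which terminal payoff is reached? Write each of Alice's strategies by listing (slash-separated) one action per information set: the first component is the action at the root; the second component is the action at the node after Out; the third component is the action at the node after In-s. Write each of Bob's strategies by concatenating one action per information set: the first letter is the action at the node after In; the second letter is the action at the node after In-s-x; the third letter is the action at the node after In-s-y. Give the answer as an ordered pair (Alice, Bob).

Trace the play path from the root:
  Alice plays In
  Bob plays q at [In]
→ terminal payoff (3, 8).
(Alice's choice at the node after Out is never reached on this path, so it doesn't affect the outcome.)

(3, 8)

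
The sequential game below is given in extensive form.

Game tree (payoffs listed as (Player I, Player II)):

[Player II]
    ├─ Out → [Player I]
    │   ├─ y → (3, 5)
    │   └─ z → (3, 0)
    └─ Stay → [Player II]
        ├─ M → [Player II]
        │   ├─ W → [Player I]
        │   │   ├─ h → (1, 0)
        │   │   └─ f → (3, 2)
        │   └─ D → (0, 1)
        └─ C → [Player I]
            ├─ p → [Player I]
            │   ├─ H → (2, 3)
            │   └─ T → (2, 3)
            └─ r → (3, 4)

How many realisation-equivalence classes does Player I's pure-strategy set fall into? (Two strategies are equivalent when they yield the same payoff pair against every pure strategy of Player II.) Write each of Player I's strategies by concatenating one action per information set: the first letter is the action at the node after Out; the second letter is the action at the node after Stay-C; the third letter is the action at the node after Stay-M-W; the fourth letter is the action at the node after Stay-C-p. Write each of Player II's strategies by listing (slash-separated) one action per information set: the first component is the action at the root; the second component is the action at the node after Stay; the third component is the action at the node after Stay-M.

8

Player I has 16 pure strategies: yphH, yphT, ypfH, ypfT, yrhH, yrhT, yrfH, yrfT, zphH, zphT, zpfH, zpfT, zrhH, zrhT, zrfH, zrfT. Columns: Out/M/W, Out/M/D, Out/C/W, Out/C/D, Stay/M/W, Stay/M/D, Stay/C/W, Stay/C/D.
{yphH, yphT} → row (3,5) (3,5) (3,5) (3,5) (1,0) (0,1) (2,3) (2,3)
{ypfH, ypfT} → row (3,5) (3,5) (3,5) (3,5) (3,2) (0,1) (2,3) (2,3)
{yrhH, yrhT} → row (3,5) (3,5) (3,5) (3,5) (1,0) (0,1) (3,4) (3,4)
{yrfH, yrfT} → row (3,5) (3,5) (3,5) (3,5) (3,2) (0,1) (3,4) (3,4)
{zphH, zphT} → row (3,0) (3,0) (3,0) (3,0) (1,0) (0,1) (2,3) (2,3)
{zpfH, zpfT} → row (3,0) (3,0) (3,0) (3,0) (3,2) (0,1) (2,3) (2,3)
{zrhH, zrhT} → row (3,0) (3,0) (3,0) (3,0) (1,0) (0,1) (3,4) (3,4)
{zrfH, zrfT} → row (3,0) (3,0) (3,0) (3,0) (3,2) (0,1) (3,4) (3,4)
That's 8 distinct rows out of 16 strategies.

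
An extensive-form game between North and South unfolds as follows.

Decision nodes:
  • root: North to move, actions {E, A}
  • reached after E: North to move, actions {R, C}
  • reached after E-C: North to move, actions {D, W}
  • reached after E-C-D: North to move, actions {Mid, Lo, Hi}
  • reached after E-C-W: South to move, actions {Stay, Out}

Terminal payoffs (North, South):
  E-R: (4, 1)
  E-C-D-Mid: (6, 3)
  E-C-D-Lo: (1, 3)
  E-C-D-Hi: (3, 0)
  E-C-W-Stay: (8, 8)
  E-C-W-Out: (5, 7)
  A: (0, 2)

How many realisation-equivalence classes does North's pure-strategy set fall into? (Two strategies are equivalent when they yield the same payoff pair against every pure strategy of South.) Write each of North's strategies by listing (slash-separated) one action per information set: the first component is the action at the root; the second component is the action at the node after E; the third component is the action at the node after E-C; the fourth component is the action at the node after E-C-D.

North has 24 pure strategies: E/R/D/Mid, E/R/D/Lo, E/R/D/Hi, E/R/W/Mid, E/R/W/Lo, E/R/W/Hi, E/C/D/Mid, E/C/D/Lo, E/C/D/Hi, E/C/W/Mid, E/C/W/Lo, E/C/W/Hi, A/R/D/Mid, A/R/D/Lo, A/R/D/Hi, A/R/W/Mid, A/R/W/Lo, A/R/W/Hi, A/C/D/Mid, A/C/D/Lo, A/C/D/Hi, A/C/W/Mid, A/C/W/Lo, A/C/W/Hi. Columns: Stay, Out.
{E/R/D/Mid, E/R/D/Lo, E/R/D/Hi, E/R/W/Mid, E/R/W/Lo, E/R/W/Hi} → row (4,1) (4,1)
{E/C/D/Mid} → row (6,3) (6,3)
{E/C/D/Lo} → row (1,3) (1,3)
{E/C/D/Hi} → row (3,0) (3,0)
{E/C/W/Mid, E/C/W/Lo, E/C/W/Hi} → row (8,8) (5,7)
{A/R/D/Mid, A/R/D/Lo, A/R/D/Hi, A/R/W/Mid, A/R/W/Lo, A/R/W/Hi, A/C/D/Mid, A/C/D/Lo, A/C/D/Hi, A/C/W/Mid, A/C/W/Lo, A/C/W/Hi} → row (0,2) (0,2)
That's 6 distinct rows out of 24 strategies.

6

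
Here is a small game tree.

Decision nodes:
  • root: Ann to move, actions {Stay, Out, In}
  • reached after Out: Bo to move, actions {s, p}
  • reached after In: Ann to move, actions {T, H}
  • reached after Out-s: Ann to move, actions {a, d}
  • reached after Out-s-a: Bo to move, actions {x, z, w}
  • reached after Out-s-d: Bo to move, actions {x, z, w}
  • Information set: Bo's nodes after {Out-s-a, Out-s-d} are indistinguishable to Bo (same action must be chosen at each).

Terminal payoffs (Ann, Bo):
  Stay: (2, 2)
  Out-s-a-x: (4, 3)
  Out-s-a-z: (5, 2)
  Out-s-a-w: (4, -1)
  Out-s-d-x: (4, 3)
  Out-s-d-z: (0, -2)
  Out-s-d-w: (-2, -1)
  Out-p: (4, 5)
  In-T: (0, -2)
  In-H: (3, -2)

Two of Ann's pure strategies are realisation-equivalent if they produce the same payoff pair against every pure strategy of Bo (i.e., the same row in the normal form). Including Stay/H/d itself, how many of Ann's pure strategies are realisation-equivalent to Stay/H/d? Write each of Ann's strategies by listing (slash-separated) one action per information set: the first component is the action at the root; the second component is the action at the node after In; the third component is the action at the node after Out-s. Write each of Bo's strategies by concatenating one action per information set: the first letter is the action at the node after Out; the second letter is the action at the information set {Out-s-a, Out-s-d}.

4

Row for Stay/H/d (columns sx, sz, sw, px, pz, pw): (2,2) (2,2) (2,2) (2,2) (2,2) (2,2).
Under Stay/H/d, Ann's choice at the node after In and at the node after Out-s can never be reached regardless of what Bo does, so varying those choices leaves every outcome unchanged.
Holding the reachable choices fixed and varying the unreachable ones freely already gives 2 × 2 = 4 equivalent strategies.
No other strategy reproduces this row, so those 4 are the full class: Stay/T/a, Stay/T/d, Stay/H/a, Stay/H/d.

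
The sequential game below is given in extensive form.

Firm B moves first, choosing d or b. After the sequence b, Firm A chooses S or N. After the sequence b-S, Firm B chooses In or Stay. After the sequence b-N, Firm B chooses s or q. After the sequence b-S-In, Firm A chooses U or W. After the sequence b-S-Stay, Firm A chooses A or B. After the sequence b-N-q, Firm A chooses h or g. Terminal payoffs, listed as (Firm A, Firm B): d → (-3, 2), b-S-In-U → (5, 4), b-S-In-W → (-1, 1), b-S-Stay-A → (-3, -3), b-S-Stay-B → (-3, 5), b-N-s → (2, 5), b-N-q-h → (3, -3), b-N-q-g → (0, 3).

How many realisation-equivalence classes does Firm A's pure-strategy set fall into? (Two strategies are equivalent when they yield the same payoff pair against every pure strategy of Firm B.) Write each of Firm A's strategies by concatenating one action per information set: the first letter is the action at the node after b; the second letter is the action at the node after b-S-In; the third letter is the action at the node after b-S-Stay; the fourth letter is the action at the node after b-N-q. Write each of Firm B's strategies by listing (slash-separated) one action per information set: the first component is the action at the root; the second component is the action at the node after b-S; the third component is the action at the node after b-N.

6

Firm A has 16 pure strategies: SUAh, SUAg, SUBh, SUBg, SWAh, SWAg, SWBh, SWBg, NUAh, NUAg, NUBh, NUBg, NWAh, NWAg, NWBh, NWBg. Columns: d/In/s, d/In/q, d/Stay/s, d/Stay/q, b/In/s, b/In/q, b/Stay/s, b/Stay/q.
{SUAh, SUAg} → row (-3,2) (-3,2) (-3,2) (-3,2) (5,4) (5,4) (-3,-3) (-3,-3)
{SUBh, SUBg} → row (-3,2) (-3,2) (-3,2) (-3,2) (5,4) (5,4) (-3,5) (-3,5)
{SWAh, SWAg} → row (-3,2) (-3,2) (-3,2) (-3,2) (-1,1) (-1,1) (-3,-3) (-3,-3)
{SWBh, SWBg} → row (-3,2) (-3,2) (-3,2) (-3,2) (-1,1) (-1,1) (-3,5) (-3,5)
{NUAh, NUBh, NWAh, NWBh} → row (-3,2) (-3,2) (-3,2) (-3,2) (2,5) (3,-3) (2,5) (3,-3)
{NUAg, NUBg, NWAg, NWBg} → row (-3,2) (-3,2) (-3,2) (-3,2) (2,5) (0,3) (2,5) (0,3)
That's 6 distinct rows out of 16 strategies.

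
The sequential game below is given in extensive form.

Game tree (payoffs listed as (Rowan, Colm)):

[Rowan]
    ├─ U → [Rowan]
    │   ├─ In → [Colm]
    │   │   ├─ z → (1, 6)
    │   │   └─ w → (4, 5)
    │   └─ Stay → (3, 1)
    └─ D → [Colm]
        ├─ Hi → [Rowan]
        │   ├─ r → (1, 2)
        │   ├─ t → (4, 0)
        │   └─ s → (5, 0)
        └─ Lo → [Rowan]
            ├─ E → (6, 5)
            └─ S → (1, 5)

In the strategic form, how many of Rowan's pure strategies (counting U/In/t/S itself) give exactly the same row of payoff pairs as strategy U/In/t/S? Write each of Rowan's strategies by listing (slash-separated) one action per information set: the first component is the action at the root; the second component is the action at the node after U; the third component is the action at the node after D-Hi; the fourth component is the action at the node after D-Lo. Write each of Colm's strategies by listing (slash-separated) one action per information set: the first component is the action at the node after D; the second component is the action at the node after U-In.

Row for U/In/t/S (columns Hi/z, Hi/w, Lo/z, Lo/w): (1,6) (4,5) (1,6) (4,5).
Under U/In/t/S, Rowan's choice at the node after D-Hi and at the node after D-Lo can never be reached regardless of what Colm does, so varying those choices leaves every outcome unchanged.
Holding the reachable choices fixed and varying the unreachable ones freely already gives 3 × 2 = 6 equivalent strategies.
No other strategy reproduces this row, so those 6 are the full class: U/In/r/E, U/In/r/S, U/In/t/E, U/In/t/S, U/In/s/E, U/In/s/S.

6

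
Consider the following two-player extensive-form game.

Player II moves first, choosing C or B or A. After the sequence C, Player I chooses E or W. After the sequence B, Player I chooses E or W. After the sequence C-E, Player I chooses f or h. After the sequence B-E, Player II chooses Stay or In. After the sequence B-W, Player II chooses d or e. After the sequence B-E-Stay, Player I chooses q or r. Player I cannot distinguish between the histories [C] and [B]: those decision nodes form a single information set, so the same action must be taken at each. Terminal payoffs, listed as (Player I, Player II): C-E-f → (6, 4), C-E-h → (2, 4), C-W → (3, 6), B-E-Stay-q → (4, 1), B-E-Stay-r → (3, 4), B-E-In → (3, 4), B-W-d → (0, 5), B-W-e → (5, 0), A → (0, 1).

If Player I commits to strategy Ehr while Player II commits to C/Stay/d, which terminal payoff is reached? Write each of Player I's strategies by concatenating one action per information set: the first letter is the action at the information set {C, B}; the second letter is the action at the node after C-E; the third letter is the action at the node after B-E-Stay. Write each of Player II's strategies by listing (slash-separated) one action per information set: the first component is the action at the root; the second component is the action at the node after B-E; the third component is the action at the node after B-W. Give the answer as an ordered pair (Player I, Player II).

(2, 4)

Trace the play path from the root:
  Player II plays C
  Player I plays E at [C]
  Player I plays h at [C-E]
→ terminal payoff (2, 4).
(Player I's choice at the node after B-E-Stay is never reached on this path, so it doesn't affect the outcome.)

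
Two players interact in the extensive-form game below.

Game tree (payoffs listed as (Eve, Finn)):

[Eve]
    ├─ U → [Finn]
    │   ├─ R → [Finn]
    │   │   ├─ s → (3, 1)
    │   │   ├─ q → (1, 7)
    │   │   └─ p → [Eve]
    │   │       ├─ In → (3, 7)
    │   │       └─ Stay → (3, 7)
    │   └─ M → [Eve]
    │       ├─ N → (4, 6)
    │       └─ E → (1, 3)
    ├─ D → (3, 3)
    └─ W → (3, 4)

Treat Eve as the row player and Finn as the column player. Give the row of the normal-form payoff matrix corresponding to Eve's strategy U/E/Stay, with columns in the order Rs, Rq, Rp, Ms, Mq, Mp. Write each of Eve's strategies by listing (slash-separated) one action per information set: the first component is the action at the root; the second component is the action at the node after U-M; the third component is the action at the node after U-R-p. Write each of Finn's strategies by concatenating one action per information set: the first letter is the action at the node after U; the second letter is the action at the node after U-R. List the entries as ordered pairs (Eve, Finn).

(3,1) (1,7) (3,7) (1,3) (1,3) (1,3)

vs Rs: Eve plays U → Finn plays R at [U] → Finn plays s at [U-R] → (3, 1)
vs Rq: Eve plays U → Finn plays R at [U] → Finn plays q at [U-R] → (1, 7)
vs Rp: Eve plays U → Finn plays R at [U] → Finn plays p at [U-R] → Eve plays Stay at [U-R-p] → (3, 7)
vs Ms: Eve plays U → Finn plays M at [U] → Eve plays E at [U-M] → (1, 3)
vs Mq: Eve plays U → Finn plays M at [U] → Eve plays E at [U-M] → (1, 3)
vs Mp: Eve plays U → Finn plays M at [U] → Eve plays E at [U-M] → (1, 3)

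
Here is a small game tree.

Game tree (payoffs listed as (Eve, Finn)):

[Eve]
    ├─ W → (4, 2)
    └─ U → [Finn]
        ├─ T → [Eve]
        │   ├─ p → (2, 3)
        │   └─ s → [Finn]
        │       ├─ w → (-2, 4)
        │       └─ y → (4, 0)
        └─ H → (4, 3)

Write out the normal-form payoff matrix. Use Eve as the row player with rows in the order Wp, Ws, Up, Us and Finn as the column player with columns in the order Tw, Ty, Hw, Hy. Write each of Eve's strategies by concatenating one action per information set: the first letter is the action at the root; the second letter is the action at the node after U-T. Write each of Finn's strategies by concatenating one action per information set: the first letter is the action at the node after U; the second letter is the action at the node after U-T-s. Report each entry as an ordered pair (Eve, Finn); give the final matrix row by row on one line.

Wp: (4,2) (4,2) (4,2) (4,2) | Ws: (4,2) (4,2) (4,2) (4,2) | Up: (2,3) (2,3) (4,3) (4,3) | Us: (-2,4) (4,0) (4,3) (4,3)

Row Wp: Tw→(4,2), Ty→(4,2), Hw→(4,2), Hy→(4,2)
Row Ws: Tw→(4,2), Ty→(4,2), Hw→(4,2), Hy→(4,2)
Row Up: Tw→(2,3), Ty→(2,3), Hw→(4,3), Hy→(4,3)
Row Us: Tw→(-2,4), Ty→(4,0), Hw→(4,3), Hy→(4,3)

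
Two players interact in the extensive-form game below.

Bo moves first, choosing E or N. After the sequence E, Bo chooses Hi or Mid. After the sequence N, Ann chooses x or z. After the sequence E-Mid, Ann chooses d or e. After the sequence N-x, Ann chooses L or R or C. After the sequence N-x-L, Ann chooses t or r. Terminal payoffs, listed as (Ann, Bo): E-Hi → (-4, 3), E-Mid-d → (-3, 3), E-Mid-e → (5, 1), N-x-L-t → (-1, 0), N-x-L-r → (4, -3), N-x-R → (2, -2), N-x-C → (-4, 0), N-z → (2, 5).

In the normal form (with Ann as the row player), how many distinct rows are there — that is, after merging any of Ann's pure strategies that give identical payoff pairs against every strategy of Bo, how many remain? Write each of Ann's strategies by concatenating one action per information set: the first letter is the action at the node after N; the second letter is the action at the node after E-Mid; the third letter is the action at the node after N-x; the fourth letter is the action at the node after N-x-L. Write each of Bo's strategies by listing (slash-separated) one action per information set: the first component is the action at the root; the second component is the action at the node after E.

Ann has 24 pure strategies: xdLt, xdLr, xdRt, xdRr, xdCt, xdCr, xeLt, xeLr, xeRt, xeRr, xeCt, xeCr, zdLt, zdLr, zdRt, zdRr, zdCt, zdCr, zeLt, zeLr, zeRt, zeRr, zeCt, zeCr. Columns: E/Hi, E/Mid, N/Hi, N/Mid.
{xdLt} → row (-4,3) (-3,3) (-1,0) (-1,0)
{xdLr} → row (-4,3) (-3,3) (4,-3) (4,-3)
{xdRt, xdRr} → row (-4,3) (-3,3) (2,-2) (2,-2)
{xdCt, xdCr} → row (-4,3) (-3,3) (-4,0) (-4,0)
{xeLt} → row (-4,3) (5,1) (-1,0) (-1,0)
{xeLr} → row (-4,3) (5,1) (4,-3) (4,-3)
{xeRt, xeRr} → row (-4,3) (5,1) (2,-2) (2,-2)
{xeCt, xeCr} → row (-4,3) (5,1) (-4,0) (-4,0)
{zdLt, zdLr, zdRt, zdRr, zdCt, zdCr} → row (-4,3) (-3,3) (2,5) (2,5)
{zeLt, zeLr, zeRt, zeRr, zeCt, zeCr} → row (-4,3) (5,1) (2,5) (2,5)
That's 10 distinct rows out of 24 strategies.

10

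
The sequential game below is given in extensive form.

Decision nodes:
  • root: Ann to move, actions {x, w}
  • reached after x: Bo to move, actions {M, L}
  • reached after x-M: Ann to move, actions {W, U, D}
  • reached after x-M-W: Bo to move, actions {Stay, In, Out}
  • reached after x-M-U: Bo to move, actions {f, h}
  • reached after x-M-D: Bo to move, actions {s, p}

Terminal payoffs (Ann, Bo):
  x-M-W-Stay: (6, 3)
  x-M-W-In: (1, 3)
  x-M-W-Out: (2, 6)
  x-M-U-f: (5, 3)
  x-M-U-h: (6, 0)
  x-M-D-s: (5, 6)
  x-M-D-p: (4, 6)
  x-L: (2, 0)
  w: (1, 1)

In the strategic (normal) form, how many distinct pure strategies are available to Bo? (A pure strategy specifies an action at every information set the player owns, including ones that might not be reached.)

Bo owns the node after x with actions {M, L} — two choices.
Bo owns the node after x-M-W with actions {Stay, In, Out} — three choices.
Bo owns the node after x-M-U with actions {f, h} — two choices.
Bo owns the node after x-M-D with actions {s, p} — two choices.
A pure strategy fixes one action at each information set independently, so the count is the product 2 × 3 × 2 × 2 = 24.
(For reference, Ann has 6 pure strategies, giving a 24×6 normal-form matrix.)

24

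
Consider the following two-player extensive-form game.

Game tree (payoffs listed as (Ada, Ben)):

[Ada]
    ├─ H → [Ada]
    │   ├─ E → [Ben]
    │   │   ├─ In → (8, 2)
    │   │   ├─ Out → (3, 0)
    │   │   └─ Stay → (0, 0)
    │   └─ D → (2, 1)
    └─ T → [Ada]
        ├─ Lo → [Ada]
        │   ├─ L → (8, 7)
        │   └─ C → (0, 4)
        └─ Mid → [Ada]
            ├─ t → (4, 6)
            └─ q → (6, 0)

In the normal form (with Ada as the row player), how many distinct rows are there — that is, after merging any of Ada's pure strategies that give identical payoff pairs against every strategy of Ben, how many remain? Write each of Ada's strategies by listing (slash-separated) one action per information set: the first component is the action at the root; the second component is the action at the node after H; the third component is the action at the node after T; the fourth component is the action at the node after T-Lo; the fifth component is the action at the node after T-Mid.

6

Ada has 32 pure strategies: H/E/Lo/L/t, H/E/Lo/L/q, H/E/Lo/C/t, H/E/Lo/C/q, H/E/Mid/L/t, H/E/Mid/L/q, H/E/Mid/C/t, H/E/Mid/C/q, H/D/Lo/L/t, H/D/Lo/L/q, H/D/Lo/C/t, H/D/Lo/C/q, H/D/Mid/L/t, H/D/Mid/L/q, H/D/Mid/C/t, H/D/Mid/C/q, T/E/Lo/L/t, T/E/Lo/L/q, T/E/Lo/C/t, T/E/Lo/C/q, T/E/Mid/L/t, T/E/Mid/L/q, T/E/Mid/C/t, T/E/Mid/C/q, T/D/Lo/L/t, T/D/Lo/L/q, T/D/Lo/C/t, T/D/Lo/C/q, T/D/Mid/L/t, T/D/Mid/L/q, T/D/Mid/C/t, T/D/Mid/C/q. Columns: In, Out, Stay.
{H/E/Lo/L/t, H/E/Lo/L/q, H/E/Lo/C/t, H/E/Lo/C/q, H/E/Mid/L/t, H/E/Mid/L/q, H/E/Mid/C/t, H/E/Mid/C/q} → row (8,2) (3,0) (0,0)
{H/D/Lo/L/t, H/D/Lo/L/q, H/D/Lo/C/t, H/D/Lo/C/q, H/D/Mid/L/t, H/D/Mid/L/q, H/D/Mid/C/t, H/D/Mid/C/q} → row (2,1) (2,1) (2,1)
{T/E/Lo/L/t, T/E/Lo/L/q, T/D/Lo/L/t, T/D/Lo/L/q} → row (8,7) (8,7) (8,7)
{T/E/Lo/C/t, T/E/Lo/C/q, T/D/Lo/C/t, T/D/Lo/C/q} → row (0,4) (0,4) (0,4)
{T/E/Mid/L/t, T/E/Mid/C/t, T/D/Mid/L/t, T/D/Mid/C/t} → row (4,6) (4,6) (4,6)
{T/E/Mid/L/q, T/E/Mid/C/q, T/D/Mid/L/q, T/D/Mid/C/q} → row (6,0) (6,0) (6,0)
That's 6 distinct rows out of 32 strategies.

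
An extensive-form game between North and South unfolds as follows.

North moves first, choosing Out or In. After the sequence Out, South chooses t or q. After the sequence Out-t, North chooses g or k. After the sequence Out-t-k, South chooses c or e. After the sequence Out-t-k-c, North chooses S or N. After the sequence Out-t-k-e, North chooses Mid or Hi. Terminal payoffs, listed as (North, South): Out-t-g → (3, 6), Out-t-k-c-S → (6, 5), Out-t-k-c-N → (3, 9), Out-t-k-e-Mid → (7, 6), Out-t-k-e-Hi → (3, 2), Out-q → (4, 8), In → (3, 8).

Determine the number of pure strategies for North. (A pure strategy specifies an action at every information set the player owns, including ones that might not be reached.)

North owns the root with actions {Out, In} — two choices.
North owns the node after Out-t with actions {g, k} — two choices.
North owns the node after Out-t-k-c with actions {S, N} — two choices.
North owns the node after Out-t-k-e with actions {Mid, Hi} — two choices.
A pure strategy fixes one action at each information set independently, so the count is the product 2 × 2 × 2 × 2 = 16.

16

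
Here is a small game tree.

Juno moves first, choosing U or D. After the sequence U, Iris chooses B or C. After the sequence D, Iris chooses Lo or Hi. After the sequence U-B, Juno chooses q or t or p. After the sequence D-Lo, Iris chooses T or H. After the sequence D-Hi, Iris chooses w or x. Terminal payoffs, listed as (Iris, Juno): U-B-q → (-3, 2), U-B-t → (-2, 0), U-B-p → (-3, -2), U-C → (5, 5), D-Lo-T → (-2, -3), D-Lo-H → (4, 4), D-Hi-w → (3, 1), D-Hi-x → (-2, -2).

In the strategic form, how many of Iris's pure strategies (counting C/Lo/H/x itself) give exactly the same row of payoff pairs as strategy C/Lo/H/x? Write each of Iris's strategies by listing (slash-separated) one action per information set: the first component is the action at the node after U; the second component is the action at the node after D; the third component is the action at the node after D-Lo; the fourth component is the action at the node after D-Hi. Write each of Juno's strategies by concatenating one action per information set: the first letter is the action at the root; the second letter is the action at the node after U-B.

Row for C/Lo/H/x (columns Uq, Ut, Up, Dq, Dt, Dp): (5,5) (5,5) (5,5) (4,4) (4,4) (4,4).
Under C/Lo/H/x, Iris's choice at the node after D-Hi can never be reached regardless of what Juno does, so varying those choices leaves every outcome unchanged.
Holding the reachable choices fixed and varying the unreachable one freely already gives 2 equivalent strategies.
No other strategy reproduces this row, so those 2 are the full class: C/Lo/H/w, C/Lo/H/x.

2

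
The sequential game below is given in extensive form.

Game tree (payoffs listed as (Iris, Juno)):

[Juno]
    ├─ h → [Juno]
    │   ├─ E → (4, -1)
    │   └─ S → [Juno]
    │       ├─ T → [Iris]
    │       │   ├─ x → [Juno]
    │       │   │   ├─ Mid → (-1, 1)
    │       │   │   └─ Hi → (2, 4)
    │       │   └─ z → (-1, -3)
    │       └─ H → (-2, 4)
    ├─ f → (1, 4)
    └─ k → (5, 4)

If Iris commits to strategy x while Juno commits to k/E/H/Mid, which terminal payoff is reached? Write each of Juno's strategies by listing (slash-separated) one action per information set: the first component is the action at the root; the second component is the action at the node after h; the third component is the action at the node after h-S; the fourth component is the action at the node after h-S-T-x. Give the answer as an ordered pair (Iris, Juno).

(5, 4)

Trace the play path from the root:
  Juno plays k
→ terminal payoff (5, 4).
(Iris's choice at the node after h-S-T is never reached on this path, so it doesn't affect the outcome.)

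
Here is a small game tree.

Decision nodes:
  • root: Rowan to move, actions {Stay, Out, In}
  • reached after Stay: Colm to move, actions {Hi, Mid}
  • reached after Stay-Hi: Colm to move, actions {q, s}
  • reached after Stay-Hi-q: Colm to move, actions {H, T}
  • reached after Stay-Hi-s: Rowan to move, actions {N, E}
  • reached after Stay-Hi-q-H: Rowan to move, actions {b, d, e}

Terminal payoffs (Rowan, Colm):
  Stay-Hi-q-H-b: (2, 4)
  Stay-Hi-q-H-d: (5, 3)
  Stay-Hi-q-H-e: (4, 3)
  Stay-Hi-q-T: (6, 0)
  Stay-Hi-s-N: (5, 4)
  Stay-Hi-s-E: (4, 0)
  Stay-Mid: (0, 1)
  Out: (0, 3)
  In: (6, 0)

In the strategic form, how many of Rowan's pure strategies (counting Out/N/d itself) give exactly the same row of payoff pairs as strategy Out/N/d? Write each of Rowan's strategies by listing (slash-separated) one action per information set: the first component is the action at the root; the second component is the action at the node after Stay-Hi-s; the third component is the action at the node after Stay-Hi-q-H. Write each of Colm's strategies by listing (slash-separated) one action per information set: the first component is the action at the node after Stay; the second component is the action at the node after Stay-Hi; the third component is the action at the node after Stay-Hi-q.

Row for Out/N/d (columns Hi/q/H, Hi/q/T, Hi/s/H, Hi/s/T, Mid/q/H, Mid/q/T, Mid/s/H, Mid/s/T): (0,3) (0,3) (0,3) (0,3) (0,3) (0,3) (0,3) (0,3).
Under Out/N/d, Rowan's choice at the node after Stay-Hi-s and at the node after Stay-Hi-q-H can never be reached regardless of what Colm does, so varying those choices leaves every outcome unchanged.
Holding the reachable choices fixed and varying the unreachable ones freely already gives 2 × 3 = 6 equivalent strategies.
No other strategy reproduces this row, so those 6 are the full class: Out/N/b, Out/N/d, Out/N/e, Out/E/b, Out/E/d, Out/E/e.

6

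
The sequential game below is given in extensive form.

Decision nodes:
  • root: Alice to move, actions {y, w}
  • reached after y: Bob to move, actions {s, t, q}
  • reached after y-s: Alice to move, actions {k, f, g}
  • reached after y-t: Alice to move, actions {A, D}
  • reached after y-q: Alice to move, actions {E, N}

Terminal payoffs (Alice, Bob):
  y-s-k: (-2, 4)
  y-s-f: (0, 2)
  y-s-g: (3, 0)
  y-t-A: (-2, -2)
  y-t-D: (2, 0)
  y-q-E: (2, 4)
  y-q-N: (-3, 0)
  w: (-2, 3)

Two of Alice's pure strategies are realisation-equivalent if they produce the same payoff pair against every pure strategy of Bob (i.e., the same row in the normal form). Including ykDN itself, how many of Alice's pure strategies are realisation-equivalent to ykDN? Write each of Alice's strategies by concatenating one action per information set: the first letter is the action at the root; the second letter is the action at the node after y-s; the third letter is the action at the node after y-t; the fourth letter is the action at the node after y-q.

1

Row for ykDN (columns s, t, q): (-2,4) (2,0) (-3,0).
Every one of Alice's information sets is on the play path for some reply by Bob when Alice follows ykDN.
Changing the action at any of them therefore changes at least one column, so only ykDN itself gives this row.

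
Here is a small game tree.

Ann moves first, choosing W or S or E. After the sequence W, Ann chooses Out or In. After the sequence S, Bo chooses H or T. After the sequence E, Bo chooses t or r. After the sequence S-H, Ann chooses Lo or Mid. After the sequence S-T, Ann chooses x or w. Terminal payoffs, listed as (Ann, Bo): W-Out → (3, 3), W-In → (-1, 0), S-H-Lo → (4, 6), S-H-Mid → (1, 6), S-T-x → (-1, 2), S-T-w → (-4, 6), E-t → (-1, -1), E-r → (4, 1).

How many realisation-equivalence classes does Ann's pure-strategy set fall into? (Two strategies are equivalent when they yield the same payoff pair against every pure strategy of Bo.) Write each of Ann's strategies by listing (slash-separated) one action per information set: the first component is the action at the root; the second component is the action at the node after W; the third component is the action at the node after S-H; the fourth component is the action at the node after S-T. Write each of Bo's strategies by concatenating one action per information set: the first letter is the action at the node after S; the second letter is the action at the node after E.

7

Ann has 24 pure strategies: W/Out/Lo/x, W/Out/Lo/w, W/Out/Mid/x, W/Out/Mid/w, W/In/Lo/x, W/In/Lo/w, W/In/Mid/x, W/In/Mid/w, S/Out/Lo/x, S/Out/Lo/w, S/Out/Mid/x, S/Out/Mid/w, S/In/Lo/x, S/In/Lo/w, S/In/Mid/x, S/In/Mid/w, E/Out/Lo/x, E/Out/Lo/w, E/Out/Mid/x, E/Out/Mid/w, E/In/Lo/x, E/In/Lo/w, E/In/Mid/x, E/In/Mid/w. Columns: Ht, Hr, Tt, Tr.
{W/Out/Lo/x, W/Out/Lo/w, W/Out/Mid/x, W/Out/Mid/w} → row (3,3) (3,3) (3,3) (3,3)
{W/In/Lo/x, W/In/Lo/w, W/In/Mid/x, W/In/Mid/w} → row (-1,0) (-1,0) (-1,0) (-1,0)
{S/Out/Lo/x, S/In/Lo/x} → row (4,6) (4,6) (-1,2) (-1,2)
{S/Out/Lo/w, S/In/Lo/w} → row (4,6) (4,6) (-4,6) (-4,6)
{S/Out/Mid/x, S/In/Mid/x} → row (1,6) (1,6) (-1,2) (-1,2)
{S/Out/Mid/w, S/In/Mid/w} → row (1,6) (1,6) (-4,6) (-4,6)
{E/Out/Lo/x, E/Out/Lo/w, E/Out/Mid/x, E/Out/Mid/w, E/In/Lo/x, E/In/Lo/w, E/In/Mid/x, E/In/Mid/w} → row (-1,-1) (4,1) (-1,-1) (4,1)
That's 7 distinct rows out of 24 strategies.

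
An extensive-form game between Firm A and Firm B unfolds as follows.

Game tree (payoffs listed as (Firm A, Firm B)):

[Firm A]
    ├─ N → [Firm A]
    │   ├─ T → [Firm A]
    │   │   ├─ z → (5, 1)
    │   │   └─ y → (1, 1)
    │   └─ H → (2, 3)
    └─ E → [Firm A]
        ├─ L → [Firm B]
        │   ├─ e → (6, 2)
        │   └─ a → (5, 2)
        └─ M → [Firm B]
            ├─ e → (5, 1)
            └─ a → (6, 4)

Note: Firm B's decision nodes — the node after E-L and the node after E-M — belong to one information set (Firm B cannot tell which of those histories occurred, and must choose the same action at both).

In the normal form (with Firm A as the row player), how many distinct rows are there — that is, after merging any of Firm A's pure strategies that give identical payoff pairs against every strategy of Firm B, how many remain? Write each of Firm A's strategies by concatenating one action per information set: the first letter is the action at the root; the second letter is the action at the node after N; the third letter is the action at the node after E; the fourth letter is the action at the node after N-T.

Firm A has 16 pure strategies: NTLz, NTLy, NTMz, NTMy, NHLz, NHLy, NHMz, NHMy, ETLz, ETLy, ETMz, ETMy, EHLz, EHLy, EHMz, EHMy. Columns: e, a.
{NTLz, NTMz} → row (5,1) (5,1)
{NTLy, NTMy} → row (1,1) (1,1)
{NHLz, NHLy, NHMz, NHMy} → row (2,3) (2,3)
{ETLz, ETLy, EHLz, EHLy} → row (6,2) (5,2)
{ETMz, ETMy, EHMz, EHMy} → row (5,1) (6,4)
That's 5 distinct rows out of 16 strategies.

5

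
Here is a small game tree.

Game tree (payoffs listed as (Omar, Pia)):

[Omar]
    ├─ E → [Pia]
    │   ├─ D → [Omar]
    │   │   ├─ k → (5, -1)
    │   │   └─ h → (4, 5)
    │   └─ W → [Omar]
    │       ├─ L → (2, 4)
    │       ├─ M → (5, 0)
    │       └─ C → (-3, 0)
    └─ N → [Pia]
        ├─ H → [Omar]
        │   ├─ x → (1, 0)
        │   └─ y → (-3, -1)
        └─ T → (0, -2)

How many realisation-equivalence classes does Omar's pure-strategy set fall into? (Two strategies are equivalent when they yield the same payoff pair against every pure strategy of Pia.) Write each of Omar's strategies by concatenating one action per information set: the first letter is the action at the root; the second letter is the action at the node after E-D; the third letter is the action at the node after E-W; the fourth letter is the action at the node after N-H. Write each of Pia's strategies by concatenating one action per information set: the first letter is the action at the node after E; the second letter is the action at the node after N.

Omar has 24 pure strategies: EkLx, EkLy, EkMx, EkMy, EkCx, EkCy, EhLx, EhLy, EhMx, EhMy, EhCx, EhCy, NkLx, NkLy, NkMx, NkMy, NkCx, NkCy, NhLx, NhLy, NhMx, NhMy, NhCx, NhCy. Columns: DH, DT, WH, WT.
{EkLx, EkLy} → row (5,-1) (5,-1) (2,4) (2,4)
{EkMx, EkMy} → row (5,-1) (5,-1) (5,0) (5,0)
{EkCx, EkCy} → row (5,-1) (5,-1) (-3,0) (-3,0)
{EhLx, EhLy} → row (4,5) (4,5) (2,4) (2,4)
{EhMx, EhMy} → row (4,5) (4,5) (5,0) (5,0)
{EhCx, EhCy} → row (4,5) (4,5) (-3,0) (-3,0)
{NkLx, NkMx, NkCx, NhLx, NhMx, NhCx} → row (1,0) (0,-2) (1,0) (0,-2)
{NkLy, NkMy, NkCy, NhLy, NhMy, NhCy} → row (-3,-1) (0,-2) (-3,-1) (0,-2)
That's 8 distinct rows out of 24 strategies.

8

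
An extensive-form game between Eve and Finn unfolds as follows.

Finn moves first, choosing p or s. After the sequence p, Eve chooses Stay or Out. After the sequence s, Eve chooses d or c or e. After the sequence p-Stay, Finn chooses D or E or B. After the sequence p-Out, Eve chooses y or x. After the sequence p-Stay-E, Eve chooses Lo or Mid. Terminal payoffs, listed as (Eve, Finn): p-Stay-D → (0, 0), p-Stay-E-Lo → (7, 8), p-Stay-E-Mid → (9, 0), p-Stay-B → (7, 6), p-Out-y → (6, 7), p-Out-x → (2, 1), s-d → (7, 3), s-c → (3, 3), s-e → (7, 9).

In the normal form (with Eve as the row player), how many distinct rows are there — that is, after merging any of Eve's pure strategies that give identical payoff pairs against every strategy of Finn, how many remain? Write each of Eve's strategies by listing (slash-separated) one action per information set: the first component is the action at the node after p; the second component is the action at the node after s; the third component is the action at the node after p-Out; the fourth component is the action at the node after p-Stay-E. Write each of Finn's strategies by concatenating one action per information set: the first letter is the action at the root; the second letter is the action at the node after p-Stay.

12

Eve has 24 pure strategies: Stay/d/y/Lo, Stay/d/y/Mid, Stay/d/x/Lo, Stay/d/x/Mid, Stay/c/y/Lo, Stay/c/y/Mid, Stay/c/x/Lo, Stay/c/x/Mid, Stay/e/y/Lo, Stay/e/y/Mid, Stay/e/x/Lo, Stay/e/x/Mid, Out/d/y/Lo, Out/d/y/Mid, Out/d/x/Lo, Out/d/x/Mid, Out/c/y/Lo, Out/c/y/Mid, Out/c/x/Lo, Out/c/x/Mid, Out/e/y/Lo, Out/e/y/Mid, Out/e/x/Lo, Out/e/x/Mid. Columns: pD, pE, pB, sD, sE, sB.
{Stay/d/y/Lo, Stay/d/x/Lo} → row (0,0) (7,8) (7,6) (7,3) (7,3) (7,3)
{Stay/d/y/Mid, Stay/d/x/Mid} → row (0,0) (9,0) (7,6) (7,3) (7,3) (7,3)
{Stay/c/y/Lo, Stay/c/x/Lo} → row (0,0) (7,8) (7,6) (3,3) (3,3) (3,3)
{Stay/c/y/Mid, Stay/c/x/Mid} → row (0,0) (9,0) (7,6) (3,3) (3,3) (3,3)
{Stay/e/y/Lo, Stay/e/x/Lo} → row (0,0) (7,8) (7,6) (7,9) (7,9) (7,9)
{Stay/e/y/Mid, Stay/e/x/Mid} → row (0,0) (9,0) (7,6) (7,9) (7,9) (7,9)
{Out/d/y/Lo, Out/d/y/Mid} → row (6,7) (6,7) (6,7) (7,3) (7,3) (7,3)
{Out/d/x/Lo, Out/d/x/Mid} → row (2,1) (2,1) (2,1) (7,3) (7,3) (7,3)
{Out/c/y/Lo, Out/c/y/Mid} → row (6,7) (6,7) (6,7) (3,3) (3,3) (3,3)
{Out/c/x/Lo, Out/c/x/Mid} → row (2,1) (2,1) (2,1) (3,3) (3,3) (3,3)
{Out/e/y/Lo, Out/e/y/Mid} → row (6,7) (6,7) (6,7) (7,9) (7,9) (7,9)
{Out/e/x/Lo, Out/e/x/Mid} → row (2,1) (2,1) (2,1) (7,9) (7,9) (7,9)
That's 12 distinct rows out of 24 strategies.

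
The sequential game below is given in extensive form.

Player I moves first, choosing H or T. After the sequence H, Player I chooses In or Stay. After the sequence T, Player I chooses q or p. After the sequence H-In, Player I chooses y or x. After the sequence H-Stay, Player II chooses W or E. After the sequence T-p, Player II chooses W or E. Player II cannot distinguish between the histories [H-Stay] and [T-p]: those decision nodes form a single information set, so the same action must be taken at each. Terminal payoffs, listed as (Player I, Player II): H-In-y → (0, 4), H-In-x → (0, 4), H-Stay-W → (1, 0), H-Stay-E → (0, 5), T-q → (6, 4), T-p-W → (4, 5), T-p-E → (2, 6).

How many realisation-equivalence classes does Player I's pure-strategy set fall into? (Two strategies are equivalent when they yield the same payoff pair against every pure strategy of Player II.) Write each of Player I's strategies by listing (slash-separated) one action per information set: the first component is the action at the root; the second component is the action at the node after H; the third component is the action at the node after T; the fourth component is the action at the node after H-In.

4

Player I has 16 pure strategies: H/In/q/y, H/In/q/x, H/In/p/y, H/In/p/x, H/Stay/q/y, H/Stay/q/x, H/Stay/p/y, H/Stay/p/x, T/In/q/y, T/In/q/x, T/In/p/y, T/In/p/x, T/Stay/q/y, T/Stay/q/x, T/Stay/p/y, T/Stay/p/x. Columns: W, E.
{H/In/q/y, H/In/q/x, H/In/p/y, H/In/p/x} → row (0,4) (0,4)
{H/Stay/q/y, H/Stay/q/x, H/Stay/p/y, H/Stay/p/x} → row (1,0) (0,5)
{T/In/q/y, T/In/q/x, T/Stay/q/y, T/Stay/q/x} → row (6,4) (6,4)
{T/In/p/y, T/In/p/x, T/Stay/p/y, T/Stay/p/x} → row (4,5) (2,6)
That's 4 distinct rows out of 16 strategies.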